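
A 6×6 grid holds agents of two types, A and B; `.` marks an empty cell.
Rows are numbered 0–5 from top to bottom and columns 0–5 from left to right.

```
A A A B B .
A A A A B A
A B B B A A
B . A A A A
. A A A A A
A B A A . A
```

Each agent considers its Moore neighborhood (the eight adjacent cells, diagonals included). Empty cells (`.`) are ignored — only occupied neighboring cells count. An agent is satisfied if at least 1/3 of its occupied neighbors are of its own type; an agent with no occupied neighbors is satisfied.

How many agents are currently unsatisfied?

Row 0: (0,0)A 3/3 satisfied · (0,1)A 5/5 satisfied · (0,2)A 4/5 satisfied · (0,3)B 2/5 satisfied · (0,4)B 2/4 satisfied
Row 1: (1,0)A 4/5 satisfied · (1,1)A 6/8 satisfied · (1,2)A 4/8 satisfied · (1,3)A 3/8 satisfied · (1,4)B 3/7 satisfied · (1,5)A 2/4 satisfied
Row 2: (2,0)A 2/4 satisfied · (2,1)B 2/7 not · (2,2)B 2/7 not · (2,3)B 2/8 not · (2,4)A 6/8 satisfied · (2,5)A 4/5 satisfied
Row 3: (3,0)B 1/3 satisfied · (3,2)A 4/7 satisfied · (3,3)A 6/8 satisfied · (3,4)A 7/8 satisfied · (3,5)A 5/5 satisfied
Row 4: (4,1)A 4/6 satisfied · (4,2)A 6/7 satisfied · (4,3)A 7/7 satisfied · (4,4)A 7/7 satisfied · (4,5)A 4/4 satisfied
Row 5: (5,0)A 1/2 satisfied · (5,1)B 0/4 not · (5,2)A 4/5 satisfied · (5,3)A 4/4 satisfied · (5,5)A 2/2 satisfied
Unsatisfied: (2,1), (2,2), (2,3), (5,1) — 4 in total.

4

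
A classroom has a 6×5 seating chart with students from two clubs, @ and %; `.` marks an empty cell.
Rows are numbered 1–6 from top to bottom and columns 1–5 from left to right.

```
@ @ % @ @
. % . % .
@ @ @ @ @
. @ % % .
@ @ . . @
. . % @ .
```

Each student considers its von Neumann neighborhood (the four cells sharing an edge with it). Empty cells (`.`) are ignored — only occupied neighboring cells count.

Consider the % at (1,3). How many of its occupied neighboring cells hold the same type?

0

Occupied neighbors of (1,3): (1,2)=@, (1,4)=@.
Same type (%): 0 of 2.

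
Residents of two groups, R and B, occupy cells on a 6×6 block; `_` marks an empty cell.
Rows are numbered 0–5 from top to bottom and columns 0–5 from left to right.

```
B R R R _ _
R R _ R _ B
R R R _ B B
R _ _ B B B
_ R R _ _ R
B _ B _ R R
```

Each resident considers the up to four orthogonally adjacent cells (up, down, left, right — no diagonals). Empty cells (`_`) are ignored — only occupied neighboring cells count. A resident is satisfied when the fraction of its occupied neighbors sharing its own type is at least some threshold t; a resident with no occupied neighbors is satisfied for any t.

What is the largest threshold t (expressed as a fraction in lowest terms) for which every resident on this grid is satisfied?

0/1

Row 0: (0,0)B 0/2 · (0,1)R 2/3 · (0,2)R 2/2 · (0,3)R 2/2
Row 1: (1,0)R 2/3 · (1,1)R 3/3 · (1,3)R 1/1 · (1,5)B 1/1
Row 2: (2,0)R 3/3 · (2,1)R 3/3 · (2,2)R 1/1 · (2,4)B 2/2 · (2,5)B 3/3
Row 3: (3,0)R 1/1 · (3,3)B 1/1 · (3,4)B 3/3 · (3,5)B 2/3
Row 4: (4,1)R 1/1 · (4,2)R 1/2 · (4,5)R 1/2
Row 5: (5,0)B — no occupied neighbors · (5,2)B 0/1 · (5,4)R 1/1 · (5,5)R 2/2
The smallest same-type fraction is 0/2 at (0,0), which reduces to 0/1. Any threshold above that leaves this resident unsatisfied.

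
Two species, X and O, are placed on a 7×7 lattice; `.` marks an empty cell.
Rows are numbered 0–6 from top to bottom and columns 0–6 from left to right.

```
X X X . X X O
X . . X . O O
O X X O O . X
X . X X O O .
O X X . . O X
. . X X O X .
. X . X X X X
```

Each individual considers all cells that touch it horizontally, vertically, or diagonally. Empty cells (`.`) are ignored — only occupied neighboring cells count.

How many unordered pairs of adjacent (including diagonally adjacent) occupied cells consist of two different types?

Scan each occupied cell's neighbors to the right and below (and the two forward diagonals) so each pair is counted once.
Row 0: X(0,0)–X(0,1)= X(0,0)–X(1,0)= X(0,1)–X(0,2)= X(0,1)–X(1,0)= X(0,2)–X(1,3)= X(0,4)–X(0,5)= X(0,4)–O(1,5)≠ X(0,4)–X(1,3)= X(0,5)–O(0,6)≠ X(0,5)–O(1,5)≠ X(0,5)–O(1,6)≠ O(0,6)–O(1,6)= O(0,6)–O(1,5)=  → 4/13 unlike.
Row 1: X(1,0)–O(2,0)≠ X(1,0)–X(2,1)= X(1,3)–O(2,3)≠ X(1,3)–O(2,4)≠ X(1,3)–X(2,2)= O(1,5)–O(1,6)= O(1,5)–X(2,6)≠ O(1,5)–O(2,4)= O(1,6)–X(2,6)≠  → 5/9 unlike.
Row 2: O(2,0)–X(2,1)≠ O(2,0)–X(3,0)≠ X(2,1)–X(2,2)= X(2,1)–X(3,2)= X(2,1)–X(3,0)= X(2,2)–O(2,3)≠ X(2,2)–X(3,2)= X(2,2)–X(3,3)= O(2,3)–O(2,4)= O(2,3)–X(3,3)≠ O(2,3)–O(3,4)= O(2,3)–X(3,2)≠ O(2,4)–O(3,4)= O(2,4)–O(3,5)= O(2,4)–X(3,3)≠ X(2,6)–O(3,5)≠  → 7/16 unlike.
Row 3: X(3,0)–O(4,0)≠ X(3,0)–X(4,1)= X(3,2)–X(3,3)= X(3,2)–X(4,2)= X(3,2)–X(4,1)= X(3,3)–O(3,4)≠ X(3,3)–X(4,2)= O(3,4)–O(3,5)= O(3,4)–O(4,5)= O(3,5)–O(4,5)= O(3,5)–X(4,6)≠  → 3/11 unlike.
Row 4: O(4,0)–X(4,1)≠ X(4,1)–X(4,2)= X(4,1)–X(5,2)= X(4,2)–X(5,2)= X(4,2)–X(5,3)= O(4,5)–X(4,6)≠ O(4,5)–X(5,5)≠ O(4,5)–O(5,4)= X(4,6)–X(5,5)=  → 3/9 unlike.
Row 5: X(5,2)–X(5,3)= X(5,2)–X(6,3)= X(5,2)–X(6,1)= X(5,3)–O(5,4)≠ X(5,3)–X(6,3)= X(5,3)–X(6,4)= O(5,4)–X(5,5)≠ O(5,4)–X(6,4)≠ O(5,4)–X(6,5)≠ O(5,4)–X(6,3)≠ X(5,5)–X(6,5)= X(5,5)–X(6,6)= X(5,5)–X(6,4)=  → 5/13 unlike.
Row 6: X(6,3)–X(6,4)= X(6,4)–X(6,5)= X(6,5)–X(6,6)=  → 0/3 unlike.
Total adjacent occupied pairs: 74; unlike-type pairs: 27.

27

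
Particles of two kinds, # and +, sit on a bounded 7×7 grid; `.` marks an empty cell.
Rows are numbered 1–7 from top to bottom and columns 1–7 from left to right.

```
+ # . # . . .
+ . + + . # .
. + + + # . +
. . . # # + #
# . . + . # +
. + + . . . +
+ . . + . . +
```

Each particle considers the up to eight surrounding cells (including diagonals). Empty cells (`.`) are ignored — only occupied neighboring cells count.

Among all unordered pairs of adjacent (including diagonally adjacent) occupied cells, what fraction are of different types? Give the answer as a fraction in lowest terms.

11/23

Scan each occupied cell's neighbors to the right and below (and the two forward diagonals) so each pair is counted once.
From row 1: 5 unlike of 6 pairs (running 5/6).
From row 2: 2 unlike of 10 pairs (running 7/16).
From row 3: 6 unlike of 11 pairs (running 13/27).
From row 4: 6 unlike of 10 pairs (running 19/37).
From row 5: 3 unlike of 5 pairs (running 22/42).
From row 6: 0 unlike of 4 pairs (running 22/46).
Total adjacent occupied pairs: 46; unlike-type pairs: 22.
22/46 reduces to 11/23.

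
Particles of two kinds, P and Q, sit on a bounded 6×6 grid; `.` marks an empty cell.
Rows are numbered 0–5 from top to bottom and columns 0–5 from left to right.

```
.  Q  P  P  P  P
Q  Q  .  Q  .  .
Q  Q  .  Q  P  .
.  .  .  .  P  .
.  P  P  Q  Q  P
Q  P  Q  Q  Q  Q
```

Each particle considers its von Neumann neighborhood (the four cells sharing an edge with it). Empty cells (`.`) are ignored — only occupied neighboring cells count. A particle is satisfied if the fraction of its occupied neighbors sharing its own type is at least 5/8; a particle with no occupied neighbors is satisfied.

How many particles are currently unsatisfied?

13

Row 0: (0,1)Q 1/2 ✗ · (0,2)P 1/2 ✗ · (0,3)P 2/3 ✓ · (0,4)P 2/2 ✓ · (0,5)P 1/1 ✓
Row 1: (1,0)Q 2/2 ✓ · (1,1)Q 3/3 ✓ · (1,3)Q 1/2 ✗
Row 2: (2,0)Q 2/2 ✓ · (2,1)Q 2/2 ✓ · (2,3)Q 1/2 ✗ · (2,4)P 1/2 ✗
Row 3: (3,4)P 1/2 ✗
Row 4: (4,1)P 2/2 ✓ · (4,2)P 1/3 ✗ · (4,3)Q 2/3 ✓ · (4,4)Q 2/4 ✗ · (4,5)P 0/2 ✗
Row 5: (5,0)Q 0/1 ✗ · (5,1)P 1/3 ✗ · (5,2)Q 1/3 ✗ · (5,3)Q 3/3 ✓ · (5,4)Q 3/3 ✓ · (5,5)Q 1/2 ✗
Unsatisfied: (0,1), (0,2), (1,3), (2,3), (2,4), (3,4), (4,2), (4,4), (4,5), (5,0), (5,1), (5,2), (5,5) — 13 in total.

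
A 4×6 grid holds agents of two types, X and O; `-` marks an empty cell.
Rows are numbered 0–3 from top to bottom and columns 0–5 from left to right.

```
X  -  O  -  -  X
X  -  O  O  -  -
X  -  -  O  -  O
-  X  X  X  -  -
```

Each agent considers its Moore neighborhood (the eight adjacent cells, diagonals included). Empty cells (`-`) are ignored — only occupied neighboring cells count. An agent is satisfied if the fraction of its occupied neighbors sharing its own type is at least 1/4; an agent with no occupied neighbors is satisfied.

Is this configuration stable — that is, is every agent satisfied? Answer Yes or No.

(0,0)X 1/1 ok
(0,2)O 2/2 ok
(0,5)X 0/0 ok
(1,0)X 2/2 ok
(1,2)O 3/3 ok
(1,3)O 3/3 ok
(2,0)X 2/2 ok
(2,3)O 2/4 ok
(2,5)O 0/0 ok
(3,1)X 2/2 ok
(3,2)X 2/3 ok
(3,3)X 1/2 ok
All meet the threshold, so the configuration is stable.

Yes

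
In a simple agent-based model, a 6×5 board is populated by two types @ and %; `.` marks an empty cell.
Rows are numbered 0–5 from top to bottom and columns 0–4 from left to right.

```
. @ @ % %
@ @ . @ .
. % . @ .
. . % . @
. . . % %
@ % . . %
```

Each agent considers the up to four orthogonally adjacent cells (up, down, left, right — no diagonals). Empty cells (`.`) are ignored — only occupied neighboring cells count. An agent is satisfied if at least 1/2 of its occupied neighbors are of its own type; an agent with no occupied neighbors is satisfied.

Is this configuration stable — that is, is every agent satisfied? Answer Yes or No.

(0,1)@ 2/2 satisfied
(0,2)@ 1/2 satisfied
(0,3)% 1/3 not
(0,4)% 1/1 satisfied
(1,0)@ 1/1 satisfied
(1,1)@ 2/3 satisfied
(1,3)@ 1/2 satisfied
(2,1)% 0/1 not
(2,3)@ 1/1 satisfied
(3,2)% 0/0 satisfied
(3,4)@ 0/1 not
(4,3)% 1/1 satisfied
(4,4)% 2/3 satisfied
(5,0)@ 0/1 not
(5,1)% 0/1 not
(5,4)% 1/1 satisfied
For instance (0,3) has only 1/3 same-type neighbors, below 1/2.

No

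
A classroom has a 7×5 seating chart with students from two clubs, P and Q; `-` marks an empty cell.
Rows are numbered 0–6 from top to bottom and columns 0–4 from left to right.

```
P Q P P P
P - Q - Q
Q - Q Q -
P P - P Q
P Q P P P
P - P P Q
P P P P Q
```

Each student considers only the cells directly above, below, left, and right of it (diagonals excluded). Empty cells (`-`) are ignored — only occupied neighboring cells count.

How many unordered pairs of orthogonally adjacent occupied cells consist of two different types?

Scan each occupied cell's neighbors to the right and below so each pair is counted once.
From row 0: 4 unlike of 7 pairs (running 4/7).
From row 1: 1 unlike of 2 pairs (running 5/9).
From row 2: 2 unlike of 3 pairs (running 7/12).
From row 3: 3 unlike of 6 pairs (running 10/18).
From row 4: 3 unlike of 8 pairs (running 13/26).
From row 5: 1 unlike of 6 pairs (running 14/32).
From row 6: 1 unlike of 4 pairs (running 15/36).
Total adjacent occupied pairs: 36; unlike-type pairs: 15.

15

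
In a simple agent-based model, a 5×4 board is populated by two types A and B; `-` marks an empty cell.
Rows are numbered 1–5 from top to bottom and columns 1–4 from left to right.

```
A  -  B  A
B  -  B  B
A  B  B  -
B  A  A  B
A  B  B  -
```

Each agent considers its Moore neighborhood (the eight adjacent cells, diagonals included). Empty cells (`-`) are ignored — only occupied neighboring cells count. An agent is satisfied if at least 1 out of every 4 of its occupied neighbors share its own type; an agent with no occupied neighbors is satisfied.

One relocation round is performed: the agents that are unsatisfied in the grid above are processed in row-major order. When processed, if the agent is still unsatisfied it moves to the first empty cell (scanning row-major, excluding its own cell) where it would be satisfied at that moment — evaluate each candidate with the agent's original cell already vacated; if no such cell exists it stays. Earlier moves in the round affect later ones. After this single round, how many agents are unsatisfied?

1

Initially unsatisfied (in order): (1,1), (1,4), (4,3).
  (1,1) → (5,4).
  (1,4): no empty cell satisfies it; stays.
  (4,3): now satisfied by earlier moves; stays.
Resulting grid:
- - B A
B - B B
A B B -
B A A B
A B B A
Unsatisfied now: (1,4).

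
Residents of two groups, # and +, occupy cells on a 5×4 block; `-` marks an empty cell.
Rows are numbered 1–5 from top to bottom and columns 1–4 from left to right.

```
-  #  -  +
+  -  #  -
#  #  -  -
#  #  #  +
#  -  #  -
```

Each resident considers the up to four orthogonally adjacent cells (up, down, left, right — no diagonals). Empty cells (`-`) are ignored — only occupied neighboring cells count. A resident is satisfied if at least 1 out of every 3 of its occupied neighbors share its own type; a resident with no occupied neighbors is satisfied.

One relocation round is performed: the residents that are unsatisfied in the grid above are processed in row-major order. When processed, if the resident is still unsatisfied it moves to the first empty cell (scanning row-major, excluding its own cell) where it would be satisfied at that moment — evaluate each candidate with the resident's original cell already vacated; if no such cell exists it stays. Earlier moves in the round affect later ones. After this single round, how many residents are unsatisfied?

Initially unsatisfied (in order): (2,1), (4,4).
  (2,1) → (1,3).
  (4,4) → (2,4).
Resulting grid:
- # + +
- - # +
# # - -
# # # -
# - # -
Unsatisfied now: (1,2), (2,3).

2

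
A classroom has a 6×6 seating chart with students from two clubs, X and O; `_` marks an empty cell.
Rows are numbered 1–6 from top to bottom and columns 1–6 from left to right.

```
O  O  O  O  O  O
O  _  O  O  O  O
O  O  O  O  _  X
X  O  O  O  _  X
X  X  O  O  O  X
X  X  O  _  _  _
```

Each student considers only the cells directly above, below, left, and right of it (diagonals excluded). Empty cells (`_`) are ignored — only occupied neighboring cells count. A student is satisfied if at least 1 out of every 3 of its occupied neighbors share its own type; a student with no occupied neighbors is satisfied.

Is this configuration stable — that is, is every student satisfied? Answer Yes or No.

Yes

(1,1)O 2/2 ok
(1,2)O 2/2 ok
(1,3)O 3/3 ok
(1,4)O 3/3 ok
(1,5)O 3/3 ok
(1,6)O 2/2 ok
(2,1)O 2/2 ok
(2,3)O 3/3 ok
(2,4)O 4/4 ok
(2,5)O 3/3 ok
(2,6)O 2/3 ok
(3,1)O 2/3 ok
(3,2)O 3/3 ok
(3,3)O 4/4 ok
(3,4)O 3/3 ok
(3,6)X 1/2 ok
(4,1)X 1/3 ok
(4,2)O 2/4 ok
(4,3)O 4/4 ok
(4,4)O 3/3 ok
(4,6)X 2/2 ok
(5,1)X 3/3 ok
(5,2)X 2/4 ok
(5,3)O 3/4 ok
(5,4)O 3/3 ok
(5,5)O 1/2 ok
(5,6)X 1/2 ok
(6,1)X 2/2 ok
(6,2)X 2/3 ok
(6,3)O 1/2 ok
All meet the threshold, so the configuration is stable.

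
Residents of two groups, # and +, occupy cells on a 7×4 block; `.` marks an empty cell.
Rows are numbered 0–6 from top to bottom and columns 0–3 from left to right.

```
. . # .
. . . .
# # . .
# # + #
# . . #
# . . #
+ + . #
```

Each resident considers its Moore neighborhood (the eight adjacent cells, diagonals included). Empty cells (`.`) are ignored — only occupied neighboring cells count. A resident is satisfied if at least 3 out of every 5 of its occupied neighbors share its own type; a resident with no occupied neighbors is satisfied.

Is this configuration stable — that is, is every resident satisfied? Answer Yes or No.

Row 0: (0,2)# 0/0 ✓
Row 2: (2,0)# 3/3 ✓ · (2,1)# 3/4 ✓
Row 3: (3,0)# 4/4 ✓ · (3,1)# 4/5 ✓ · (3,2)+ 0/4 ✗ · (3,3)# 1/2 ✗
Row 4: (4,0)# 3/3 ✓ · (4,3)# 2/3 ✓
Row 5: (5,0)# 1/3 ✗ · (5,3)# 2/2 ✓
Row 6: (6,0)+ 1/2 ✗ · (6,1)+ 1/2 ✗ · (6,3)# 1/1 ✓
For instance (3,2) has only 0/4 same-type neighbors, below 3/5.

No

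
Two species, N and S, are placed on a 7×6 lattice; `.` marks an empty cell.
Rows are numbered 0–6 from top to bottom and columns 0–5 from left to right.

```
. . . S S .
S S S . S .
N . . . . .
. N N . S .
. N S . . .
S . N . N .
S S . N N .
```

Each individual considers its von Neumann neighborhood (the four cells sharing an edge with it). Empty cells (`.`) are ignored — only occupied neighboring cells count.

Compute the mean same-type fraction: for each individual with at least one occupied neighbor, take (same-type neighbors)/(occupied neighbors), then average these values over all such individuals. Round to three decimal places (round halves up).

0.750

(0,3)S 1/1
(0,4)S 2/2
(1,0)S 1/2
(1,1)S 2/2
(1,2)S 1/1
(1,4)S 1/1
(2,0)N 0/1
(3,1)N 2/2
(3,2)N 1/2
(3,4)S — no occupied neighbors
(4,1)N 1/2
(4,2)S 0/3
(5,0)S 1/1
(5,2)N 0/1
(5,4)N 1/1
(6,0)S 2/2
(6,1)S 1/1
(6,3)N 1/1
(6,4)N 2/2
Sum over 18 individuals: 1/1 + 2/2 + 1/2 + 2/2 + 1/1 + 1/1 + 0/1 + 2/2 + 1/2 + 1/2 + 0/3 + 1/1 + 0/1 + 1/1 + 2/2 + 1/1 + 1/1 + 2/2 = 27/2; mean = 27/2 ÷ 18 = 3/4 = 0.75 → 0.750.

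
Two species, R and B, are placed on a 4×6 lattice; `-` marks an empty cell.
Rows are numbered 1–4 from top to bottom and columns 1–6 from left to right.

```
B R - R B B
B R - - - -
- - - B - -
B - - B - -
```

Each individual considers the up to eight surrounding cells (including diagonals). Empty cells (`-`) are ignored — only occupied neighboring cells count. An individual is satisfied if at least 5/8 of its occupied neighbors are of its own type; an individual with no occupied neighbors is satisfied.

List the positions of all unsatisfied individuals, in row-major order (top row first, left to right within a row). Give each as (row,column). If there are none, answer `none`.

(1,1)B 1/3 ✗
(1,2)R 1/3 ✗
(1,4)R 0/1 ✗
(1,5)B 1/2 ✗
(1,6)B 1/1 ✓
(2,1)B 1/3 ✗
(2,2)R 1/3 ✗
(3,4)B 1/1 ✓
(4,1)B 0/0 ✓
(4,4)B 1/1 ✓

(1,1), (1,2), (1,4), (1,5), (2,1), (2,2)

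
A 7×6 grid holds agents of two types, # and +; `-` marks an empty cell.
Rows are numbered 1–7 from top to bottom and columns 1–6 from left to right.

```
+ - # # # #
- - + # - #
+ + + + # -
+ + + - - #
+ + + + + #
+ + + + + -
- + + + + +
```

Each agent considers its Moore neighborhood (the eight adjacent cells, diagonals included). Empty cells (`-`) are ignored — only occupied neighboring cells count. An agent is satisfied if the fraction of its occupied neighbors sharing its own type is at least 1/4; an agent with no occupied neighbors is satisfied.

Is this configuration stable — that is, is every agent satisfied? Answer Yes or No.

(1,1)+ 0/0 satisfied
(1,3)# 2/3 satisfied
(1,4)# 3/4 satisfied
(1,5)# 4/4 satisfied
(1,6)# 2/2 satisfied
(2,3)+ 3/6 satisfied
(2,4)# 4/7 satisfied
(2,6)# 3/3 satisfied
(3,1)+ 3/3 satisfied
(3,2)+ 6/6 satisfied
(3,3)+ 5/6 satisfied
(3,4)+ 3/5 satisfied
(3,5)# 3/4 satisfied
(4,1)+ 5/5 satisfied
(4,2)+ 8/8 satisfied
(4,3)+ 7/7 satisfied
(4,6)# 2/3 satisfied
(5,1)+ 5/5 satisfied
(5,2)+ 8/8 satisfied
(5,3)+ 7/7 satisfied
(5,4)+ 6/6 satisfied
(5,5)+ 3/5 satisfied
(5,6)# 1/3 satisfied
(6,1)+ 4/4 satisfied
(6,2)+ 7/7 satisfied
(6,3)+ 8/8 satisfied
(6,4)+ 8/8 satisfied
(6,5)+ 6/7 satisfied
(7,2)+ 4/4 satisfied
(7,3)+ 5/5 satisfied
(7,4)+ 5/5 satisfied
(7,5)+ 4/4 satisfied
(7,6)+ 2/2 satisfied
All meet the threshold, so the configuration is stable.

Yes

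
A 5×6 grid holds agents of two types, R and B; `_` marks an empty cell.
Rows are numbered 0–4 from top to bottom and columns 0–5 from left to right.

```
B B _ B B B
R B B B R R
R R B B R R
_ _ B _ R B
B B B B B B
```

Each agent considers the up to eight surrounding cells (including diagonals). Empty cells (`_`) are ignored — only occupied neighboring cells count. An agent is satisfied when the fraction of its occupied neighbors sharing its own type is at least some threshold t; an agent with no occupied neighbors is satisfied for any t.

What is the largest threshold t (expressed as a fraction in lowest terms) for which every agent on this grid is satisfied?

2/7

(0,0)B 2/3
(0,1)B 3/4
(0,3)B 3/4
(0,4)B 3/5
(0,5)B 1/3
(1,0)R 2/5
(1,1)B 4/7
(1,2)B 6/7
(1,3)B 5/7
(1,4)R 3/8
(1,5)R 3/5
(2,0)R 2/3
(2,1)R 2/6
(2,2)B 5/6
(2,3)B 4/7
(2,4)R 4/7
(2,5)R 4/5
(3,2)B 5/6
(3,4)R 2/7
(3,5)B 2/5
(4,0)B 1/1
(4,1)B 3/3
(4,2)B 3/3
(4,3)B 3/4
(4,4)B 3/4
(4,5)B 2/3
The smallest same-type fraction is 2/7 at (3,4), which reduces to 2/7. Any threshold above that leaves this agent unsatisfied.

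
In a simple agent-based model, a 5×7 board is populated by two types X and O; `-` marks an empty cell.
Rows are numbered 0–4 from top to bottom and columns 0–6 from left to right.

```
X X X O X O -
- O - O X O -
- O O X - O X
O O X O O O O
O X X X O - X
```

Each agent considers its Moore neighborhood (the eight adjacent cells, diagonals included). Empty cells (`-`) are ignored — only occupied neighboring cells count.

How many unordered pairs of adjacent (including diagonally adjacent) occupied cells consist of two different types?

36

Scan each occupied cell's neighbors to the right and below (and the two forward diagonals) so each pair is counted once.
From row 0: 11 unlike of 16 pairs (running 11/16).
From row 1: 5 unlike of 10 pairs (running 16/26).
From row 2: 8 unlike of 17 pairs (running 24/43).
From row 3: 10 unlike of 22 pairs (running 34/65).
From row 4: 2 unlike of 4 pairs (running 36/69).
Total adjacent occupied pairs: 69; unlike-type pairs: 36.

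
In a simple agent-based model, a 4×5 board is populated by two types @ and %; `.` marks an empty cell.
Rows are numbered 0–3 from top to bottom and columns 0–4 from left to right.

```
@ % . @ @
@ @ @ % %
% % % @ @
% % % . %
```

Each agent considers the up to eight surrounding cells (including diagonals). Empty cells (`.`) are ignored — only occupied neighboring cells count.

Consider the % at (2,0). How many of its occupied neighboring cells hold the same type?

3

Occupied neighbors of (2,0): (1,0)=@, (1,1)=@, (2,1)=%, (3,0)=%, (3,1)=%.
Same type (%): 3 of 5.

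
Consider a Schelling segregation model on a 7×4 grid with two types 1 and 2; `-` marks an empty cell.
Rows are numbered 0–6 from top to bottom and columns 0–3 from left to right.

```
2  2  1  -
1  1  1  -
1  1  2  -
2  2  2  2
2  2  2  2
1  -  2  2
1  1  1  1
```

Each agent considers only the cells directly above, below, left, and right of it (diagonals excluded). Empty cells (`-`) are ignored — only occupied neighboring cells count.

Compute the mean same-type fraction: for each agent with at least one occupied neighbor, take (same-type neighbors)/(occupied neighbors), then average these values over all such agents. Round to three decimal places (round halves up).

0.708

Row 0: (0,0)2 1/2 · (0,1)2 1/3 · (0,2)1 1/2
Row 1: (1,0)1 2/3 · (1,1)1 3/4 · (1,2)1 2/3
Row 2: (2,0)1 2/3 · (2,1)1 2/4 · (2,2)2 1/3
Row 3: (3,0)2 2/3 · (3,1)2 3/4 · (3,2)2 4/4 · (3,3)2 2/2
Row 4: (4,0)2 2/3 · (4,1)2 3/3 · (4,2)2 4/4 · (4,3)2 3/3
Row 5: (5,0)1 1/2 · (5,2)2 2/3 · (5,3)2 2/3
Row 6: (6,0)1 2/2 · (6,1)1 2/2 · (6,2)1 2/3 · (6,3)1 1/2
Sum over 24 agents: 1/2 + 1/3 + 1/2 + 2/3 + 3/4 + 2/3 + 2/3 + 2/4 + 1/3 + 2/3 + 3/4 + 4/4 + 2/2 + 2/3 + 3/3 + 4/4 + 3/3 + 1/2 + 2/3 + 2/3 + 2/2 + 2/2 + 2/3 + 1/2 = 17; mean = 17 ÷ 24 = 17/24 = 0.708333… → 0.708.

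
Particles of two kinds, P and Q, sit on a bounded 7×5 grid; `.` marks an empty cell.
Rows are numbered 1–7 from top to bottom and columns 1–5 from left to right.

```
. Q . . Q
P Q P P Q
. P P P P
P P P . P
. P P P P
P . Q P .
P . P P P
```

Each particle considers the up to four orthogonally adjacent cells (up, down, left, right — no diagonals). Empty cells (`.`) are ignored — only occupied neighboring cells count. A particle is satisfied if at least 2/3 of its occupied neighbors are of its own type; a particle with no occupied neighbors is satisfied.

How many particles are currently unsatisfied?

5

Row 1: (1,2)Q 1/1 ok · (1,5)Q 1/1 ok
Row 2: (2,1)P 0/1 unhappy · (2,2)Q 1/4 unhappy · (2,3)P 2/3 ok · (2,4)P 2/3 ok · (2,5)Q 1/3 unhappy
Row 3: (3,2)P 2/3 ok · (3,3)P 4/4 ok · (3,4)P 3/3 ok · (3,5)P 2/3 ok
Row 4: (4,1)P 1/1 ok · (4,2)P 4/4 ok · (4,3)P 3/3 ok · (4,5)P 2/2 ok
Row 5: (5,2)P 2/2 ok · (5,3)P 3/4 ok · (5,4)P 3/3 ok · (5,5)P 2/2 ok
Row 6: (6,1)P 1/1 ok · (6,3)Q 0/3 unhappy · (6,4)P 2/3 ok
Row 7: (7,1)P 1/1 ok · (7,3)P 1/2 unhappy · (7,4)P 3/3 ok · (7,5)P 1/1 ok
Unsatisfied: (2,1), (2,2), (2,5), (6,3), (7,3) — 5 in total.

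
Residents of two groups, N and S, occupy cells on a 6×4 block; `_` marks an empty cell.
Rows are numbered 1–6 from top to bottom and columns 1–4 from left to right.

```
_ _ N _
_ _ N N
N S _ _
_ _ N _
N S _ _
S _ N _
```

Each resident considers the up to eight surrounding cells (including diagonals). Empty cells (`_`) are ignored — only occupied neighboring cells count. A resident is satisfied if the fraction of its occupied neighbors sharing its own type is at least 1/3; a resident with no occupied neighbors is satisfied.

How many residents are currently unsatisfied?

(1,3)N 2/2 ok
(2,3)N 2/3 ok
(2,4)N 2/2 ok
(3,1)N 0/1 unhappy
(3,2)S 0/3 unhappy
(4,3)N 0/2 unhappy
(5,1)N 0/2 unhappy
(5,2)S 1/4 unhappy
(6,1)S 1/2 ok
(6,3)N 0/1 unhappy
Unsatisfied: (3,1), (3,2), (4,3), (5,1), (5,2), (6,3) — 6 in total.

6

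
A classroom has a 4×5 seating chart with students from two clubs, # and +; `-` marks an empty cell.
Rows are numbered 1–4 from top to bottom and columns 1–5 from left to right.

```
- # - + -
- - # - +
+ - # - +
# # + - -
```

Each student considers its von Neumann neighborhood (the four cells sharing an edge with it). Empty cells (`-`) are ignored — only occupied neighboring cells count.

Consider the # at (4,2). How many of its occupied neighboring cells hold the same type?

1

Occupied neighbors of (4,2): (4,1)=#, (4,3)=+.
Same type (#): 1 of 2.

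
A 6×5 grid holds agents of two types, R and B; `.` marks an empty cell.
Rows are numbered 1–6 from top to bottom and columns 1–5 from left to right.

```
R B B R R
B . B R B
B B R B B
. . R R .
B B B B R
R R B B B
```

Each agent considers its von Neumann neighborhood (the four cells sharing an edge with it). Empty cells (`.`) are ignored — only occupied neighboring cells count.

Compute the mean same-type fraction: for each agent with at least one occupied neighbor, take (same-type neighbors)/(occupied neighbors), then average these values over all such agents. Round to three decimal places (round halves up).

0.506

Row 1: (1,1)R 0/2 · (1,2)B 1/2 · (1,3)B 2/3 · (1,4)R 2/3 · (1,5)R 1/2
Row 2: (2,1)B 1/2 · (2,3)B 1/3 · (2,4)R 1/4 · (2,5)B 1/3
Row 3: (3,1)B 2/2 · (3,2)B 1/2 · (3,3)R 1/4 · (3,4)B 1/4 · (3,5)B 2/2
Row 4: (4,3)R 2/3 · (4,4)R 1/3
Row 5: (5,1)B 1/2 · (5,2)B 2/3 · (5,3)B 3/4 · (5,4)B 2/4 · (5,5)R 0/2
Row 6: (6,1)R 1/2 · (6,2)R 1/3 · (6,3)B 2/3 · (6,4)B 3/3 · (6,5)B 1/2
Sum over 26 agents: 0/2 + 1/2 + 2/3 + 2/3 + 1/2 + 1/2 + 1/3 + 1/4 + 1/3 + 2/2 + 1/2 + 1/4 + 1/4 + 2/2 + 2/3 + 1/3 + 1/2 + 2/3 + 3/4 + 2/4 + 0/2 + 1/2 + 1/3 + 2/3 + 3/3 + 1/2 = 79/6; mean = 79/6 ÷ 26 = 79/156 = 0.506410… → 0.506.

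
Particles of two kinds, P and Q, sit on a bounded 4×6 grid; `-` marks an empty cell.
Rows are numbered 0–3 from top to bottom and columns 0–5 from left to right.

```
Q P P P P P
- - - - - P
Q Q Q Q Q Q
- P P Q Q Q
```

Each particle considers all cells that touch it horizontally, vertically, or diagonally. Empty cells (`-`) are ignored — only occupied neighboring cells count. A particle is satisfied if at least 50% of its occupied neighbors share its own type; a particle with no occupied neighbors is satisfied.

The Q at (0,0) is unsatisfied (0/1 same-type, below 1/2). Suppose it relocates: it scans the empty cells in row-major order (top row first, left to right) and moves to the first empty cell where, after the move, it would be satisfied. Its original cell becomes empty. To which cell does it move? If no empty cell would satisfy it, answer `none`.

(1,0)

Vacating (0,0). Empty cells in order:
  (1,0): 2/3 same-type → satisfied — stop here.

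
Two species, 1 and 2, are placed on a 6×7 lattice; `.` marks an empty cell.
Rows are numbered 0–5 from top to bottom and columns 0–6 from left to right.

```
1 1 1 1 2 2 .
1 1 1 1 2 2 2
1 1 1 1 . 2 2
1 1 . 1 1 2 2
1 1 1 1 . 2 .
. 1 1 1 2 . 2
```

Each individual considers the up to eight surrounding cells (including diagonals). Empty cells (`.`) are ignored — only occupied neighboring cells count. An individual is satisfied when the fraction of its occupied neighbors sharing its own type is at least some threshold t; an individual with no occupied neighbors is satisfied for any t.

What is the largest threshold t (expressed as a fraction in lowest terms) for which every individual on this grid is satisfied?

1/3

(0,0)1 3/3
(0,1)1 5/5
(0,2)1 5/5
(0,3)1 3/5
(0,4)2 3/5
(0,5)2 4/4
(1,0)1 5/5
(1,1)1 8/8
(1,2)1 8/8
(1,3)1 5/7
(1,4)2 4/7
(1,5)2 6/6
(1,6)2 4/4
(2,0)1 5/5
(2,1)1 7/7
(2,2)1 7/7
(2,3)1 5/6
(2,5)2 6/7
(2,6)2 5/5
(3,0)1 5/5
(3,1)1 7/7
(3,3)1 5/5
(3,4)1 3/6
(3,5)2 4/5
(3,6)2 4/4
(4,0)1 4/4
(4,1)1 6/6
(4,2)1 7/7
(4,3)1 5/6
(4,5)2 4/5
(5,1)1 4/4
(5,2)1 5/5
(5,3)1 3/4
(5,4)2 1/3
(5,6)2 1/1
The smallest same-type fraction is 1/3 at (5,4), which reduces to 1/3. Any threshold above that leaves this individual unsatisfied.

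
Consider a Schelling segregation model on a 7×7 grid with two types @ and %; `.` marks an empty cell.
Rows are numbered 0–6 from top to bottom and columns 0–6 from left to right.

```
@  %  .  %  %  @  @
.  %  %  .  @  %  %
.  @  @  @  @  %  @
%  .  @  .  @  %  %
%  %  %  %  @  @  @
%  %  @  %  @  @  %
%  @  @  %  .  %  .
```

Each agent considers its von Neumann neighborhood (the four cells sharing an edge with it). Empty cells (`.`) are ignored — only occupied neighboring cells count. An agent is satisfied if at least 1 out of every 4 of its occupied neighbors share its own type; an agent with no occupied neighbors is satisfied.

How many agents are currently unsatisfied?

4

(0,0)@ 0/1 unhappy
(0,1)% 1/2 ok
(0,3)% 1/1 ok
(0,4)% 1/3 ok
(0,5)@ 1/3 ok
(0,6)@ 1/2 ok
(1,1)% 2/3 ok
(1,2)% 1/2 ok
(1,4)@ 1/3 ok
(1,5)% 2/4 ok
(1,6)% 1/3 ok
(2,1)@ 1/2 ok
(2,2)@ 3/4 ok
(2,3)@ 2/2 ok
(2,4)@ 3/4 ok
(2,5)% 2/4 ok
(2,6)@ 0/3 unhappy
(3,0)% 1/1 ok
(3,2)@ 1/2 ok
(3,4)@ 2/3 ok
(3,5)% 2/4 ok
(3,6)% 1/3 ok
(4,0)% 3/3 ok
(4,1)% 3/3 ok
(4,2)% 2/4 ok
(4,3)% 2/3 ok
(4,4)@ 3/4 ok
(4,5)@ 3/4 ok
(4,6)@ 1/3 ok
(5,0)% 3/3 ok
(5,1)% 2/4 ok
(5,2)@ 1/4 ok
(5,3)% 2/4 ok
(5,4)@ 2/3 ok
(5,5)@ 2/4 ok
(5,6)% 0/2 unhappy
(6,0)% 1/2 ok
(6,1)@ 1/3 ok
(6,2)@ 2/3 ok
(6,3)% 1/2 ok
(6,5)% 0/1 unhappy
Unsatisfied: (0,0), (2,6), (5,6), (6,5) — 4 in total.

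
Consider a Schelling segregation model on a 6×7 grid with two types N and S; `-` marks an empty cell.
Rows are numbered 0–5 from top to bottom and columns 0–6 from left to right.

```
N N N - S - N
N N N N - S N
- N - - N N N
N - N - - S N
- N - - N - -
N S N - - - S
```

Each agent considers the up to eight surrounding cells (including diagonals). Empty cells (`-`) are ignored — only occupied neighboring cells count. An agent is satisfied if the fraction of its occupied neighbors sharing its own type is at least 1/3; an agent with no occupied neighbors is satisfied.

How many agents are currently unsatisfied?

4

(0,0)N 3/3 ok
(0,1)N 5/5 ok
(0,2)N 4/4 ok
(0,4)S 1/2 ok
(0,6)N 1/2 ok
(1,0)N 4/4 ok
(1,1)N 6/6 ok
(1,2)N 5/5 ok
(1,3)N 3/4 ok
(1,5)S 1/6 unhappy
(1,6)N 3/4 ok
(2,1)N 5/5 ok
(2,4)N 2/4 ok
(2,5)N 4/6 ok
(2,6)N 3/5 ok
(3,0)N 2/2 ok
(3,2)N 2/2 ok
(3,5)S 0/5 unhappy
(3,6)N 2/3 ok
(4,1)N 4/5 ok
(4,4)N 0/1 unhappy
(5,0)N 1/2 ok
(5,1)S 0/3 unhappy
(5,2)N 1/2 ok
(5,6)S 0/0 ok
Unsatisfied: (1,5), (3,5), (4,4), (5,1) — 4 in total.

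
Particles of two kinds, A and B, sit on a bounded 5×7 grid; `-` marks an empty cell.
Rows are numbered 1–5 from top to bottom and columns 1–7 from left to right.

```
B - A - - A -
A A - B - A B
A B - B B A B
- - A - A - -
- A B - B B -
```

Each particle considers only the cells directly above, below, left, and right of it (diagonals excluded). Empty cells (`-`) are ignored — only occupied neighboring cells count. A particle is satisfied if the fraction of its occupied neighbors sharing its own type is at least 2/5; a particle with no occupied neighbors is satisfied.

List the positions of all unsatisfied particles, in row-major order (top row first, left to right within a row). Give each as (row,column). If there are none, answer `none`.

(1,1)B 0/1 unhappy
(1,3)A 0/0 ok
(1,6)A 1/1 ok
(2,1)A 2/3 ok
(2,2)A 1/2 ok
(2,4)B 1/1 ok
(2,6)A 2/3 ok
(2,7)B 1/2 ok
(3,1)A 1/2 ok
(3,2)B 0/2 unhappy
(3,4)B 2/2 ok
(3,5)B 1/3 unhappy
(3,6)A 1/3 unhappy
(3,7)B 1/2 ok
(4,3)A 0/1 unhappy
(4,5)A 0/2 unhappy
(5,2)A 0/1 unhappy
(5,3)B 0/2 unhappy
(5,5)B 1/2 ok
(5,6)B 1/1 ok

(1,1), (3,2), (3,5), (3,6), (4,3), (4,5), (5,2), (5,3)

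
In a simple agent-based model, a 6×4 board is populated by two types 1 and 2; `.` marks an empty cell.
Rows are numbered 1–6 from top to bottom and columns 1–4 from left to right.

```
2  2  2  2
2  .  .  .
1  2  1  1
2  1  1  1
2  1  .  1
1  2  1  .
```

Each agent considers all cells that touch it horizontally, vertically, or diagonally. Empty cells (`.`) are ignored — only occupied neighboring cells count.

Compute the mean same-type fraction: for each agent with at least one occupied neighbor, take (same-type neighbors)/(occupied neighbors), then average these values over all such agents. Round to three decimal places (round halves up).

Row 1: (1,1)2 2/2 · (1,2)2 3/3 · (1,3)2 2/2 · (1,4)2 1/1
Row 2: (2,1)2 3/4
Row 3: (3,1)1 1/4 · (3,2)2 2/6 · (3,3)1 4/5 · (3,4)1 3/3
Row 4: (4,1)2 2/5 · (4,2)1 4/7 · (4,3)1 6/7 · (4,4)1 4/4
Row 5: (5,1)2 2/5 · (5,2)1 4/7 · (5,4)1 3/3
Row 6: (6,1)1 1/3 · (6,2)2 1/4 · (6,3)1 2/3
Sum over 19 agents: 2/2 + 3/3 + 2/2 + 1/1 + 3/4 + 1/4 + 2/6 + 4/5 + 3/3 + 2/5 + 4/7 + 6/7 + 4/4 + 2/5 + 4/7 + 3/3 + 1/3 + 1/4 + 2/3 = 791/60; mean = 791/60 ÷ 19 = 791/1140 = 0.693859… → 0.694.

0.694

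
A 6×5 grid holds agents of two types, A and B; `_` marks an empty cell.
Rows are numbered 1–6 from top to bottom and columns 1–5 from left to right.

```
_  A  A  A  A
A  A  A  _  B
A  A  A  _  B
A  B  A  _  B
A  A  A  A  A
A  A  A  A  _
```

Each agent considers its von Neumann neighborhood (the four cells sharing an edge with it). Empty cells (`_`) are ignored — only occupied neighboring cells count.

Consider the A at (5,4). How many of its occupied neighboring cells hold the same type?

Occupied neighbors of (5,4): (6,4)=A, (5,3)=A, (5,5)=A.
Same type (A): 3 of 3.

3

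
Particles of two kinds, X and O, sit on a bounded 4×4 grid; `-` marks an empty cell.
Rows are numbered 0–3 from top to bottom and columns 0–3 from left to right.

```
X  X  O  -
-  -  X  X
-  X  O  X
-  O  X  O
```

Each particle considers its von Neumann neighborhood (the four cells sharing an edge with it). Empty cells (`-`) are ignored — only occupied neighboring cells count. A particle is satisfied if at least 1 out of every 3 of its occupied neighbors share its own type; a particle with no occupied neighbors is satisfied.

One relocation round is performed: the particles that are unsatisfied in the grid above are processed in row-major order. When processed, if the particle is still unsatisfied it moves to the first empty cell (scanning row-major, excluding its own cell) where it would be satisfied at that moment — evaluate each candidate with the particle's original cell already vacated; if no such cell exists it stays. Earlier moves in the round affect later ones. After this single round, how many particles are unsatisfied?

Initially unsatisfied (in order): (0,2), (2,1), (2,2), (3,1), (3,2), (3,3).
  (0,2) → (3,0).
  (2,1) → (0,2).
  (2,2) → (2,0).
  (3,1): now satisfied by earlier moves; stays.
  (3,2) → (0,3).
  (3,3) → (1,0).
Resulting grid:
X X X X
O - X X
O - - X
O O - -
All satisfied now.

0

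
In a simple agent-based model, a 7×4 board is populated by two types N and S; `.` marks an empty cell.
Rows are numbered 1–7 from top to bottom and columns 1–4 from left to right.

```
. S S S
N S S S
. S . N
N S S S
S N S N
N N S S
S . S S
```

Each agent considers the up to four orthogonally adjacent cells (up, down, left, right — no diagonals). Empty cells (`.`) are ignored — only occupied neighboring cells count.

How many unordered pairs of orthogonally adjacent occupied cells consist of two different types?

Scan each occupied cell's neighbors to the right and below so each pair is counted once.
From row 1: 0 unlike of 5 pairs (running 0/5).
From row 2: 2 unlike of 5 pairs (running 2/10).
From row 3: 1 unlike of 2 pairs (running 3/12).
From row 4: 4 unlike of 7 pairs (running 7/19).
From row 5: 5 unlike of 7 pairs (running 12/26).
From row 6: 2 unlike of 6 pairs (running 14/32).
From row 7: 0 unlike of 1 pairs (running 14/33).
Total adjacent occupied pairs: 33; unlike-type pairs: 14.

14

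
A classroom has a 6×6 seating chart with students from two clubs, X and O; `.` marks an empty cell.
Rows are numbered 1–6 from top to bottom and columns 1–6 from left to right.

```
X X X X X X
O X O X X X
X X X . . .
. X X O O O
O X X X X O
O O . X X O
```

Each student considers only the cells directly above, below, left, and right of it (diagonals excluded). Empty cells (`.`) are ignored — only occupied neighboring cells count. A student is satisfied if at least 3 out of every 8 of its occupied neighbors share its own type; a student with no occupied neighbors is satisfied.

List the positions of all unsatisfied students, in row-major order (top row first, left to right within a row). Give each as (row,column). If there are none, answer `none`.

(2,1), (2,3), (4,4)

Row 1: (1,1)X 1/2 ✓ · (1,2)X 3/3 ✓ · (1,3)X 2/3 ✓ · (1,4)X 3/3 ✓ · (1,5)X 3/3 ✓ · (1,6)X 2/2 ✓
Row 2: (2,1)O 0/3 ✗ · (2,2)X 2/4 ✓ · (2,3)O 0/4 ✗ · (2,4)X 2/3 ✓ · (2,5)X 3/3 ✓ · (2,6)X 2/2 ✓
Row 3: (3,1)X 1/2 ✓ · (3,2)X 4/4 ✓ · (3,3)X 2/3 ✓
Row 4: (4,2)X 3/3 ✓ · (4,3)X 3/4 ✓ · (4,4)O 1/3 ✗ · (4,5)O 2/3 ✓ · (4,6)O 2/2 ✓
Row 5: (5,1)O 1/2 ✓ · (5,2)X 2/4 ✓ · (5,3)X 3/3 ✓ · (5,4)X 3/4 ✓ · (5,5)X 2/4 ✓ · (5,6)O 2/3 ✓
Row 6: (6,1)O 2/2 ✓ · (6,2)O 1/2 ✓ · (6,4)X 2/2 ✓ · (6,5)X 2/3 ✓ · (6,6)O 1/2 ✓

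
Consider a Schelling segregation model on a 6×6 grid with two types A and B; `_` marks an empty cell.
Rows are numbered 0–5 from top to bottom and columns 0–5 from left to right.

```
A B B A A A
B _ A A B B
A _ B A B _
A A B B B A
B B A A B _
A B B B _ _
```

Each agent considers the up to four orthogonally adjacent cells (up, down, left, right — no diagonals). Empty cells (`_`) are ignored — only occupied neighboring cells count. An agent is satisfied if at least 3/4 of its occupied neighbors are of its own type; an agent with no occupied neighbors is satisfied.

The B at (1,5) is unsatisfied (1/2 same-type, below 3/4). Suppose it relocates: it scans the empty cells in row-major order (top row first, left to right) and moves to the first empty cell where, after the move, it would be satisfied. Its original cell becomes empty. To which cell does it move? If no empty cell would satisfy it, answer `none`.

(5,4)

Vacating (1,5). Empty cells in order:
  (1,1): 2/3 same-type → still unsatisfied.
  (2,1): 1/3 same-type → still unsatisfied.
  (2,5): 1/2 same-type → still unsatisfied.
  (4,5): 1/2 same-type → still unsatisfied.
  (5,4): 2/2 same-type → satisfied — stop here.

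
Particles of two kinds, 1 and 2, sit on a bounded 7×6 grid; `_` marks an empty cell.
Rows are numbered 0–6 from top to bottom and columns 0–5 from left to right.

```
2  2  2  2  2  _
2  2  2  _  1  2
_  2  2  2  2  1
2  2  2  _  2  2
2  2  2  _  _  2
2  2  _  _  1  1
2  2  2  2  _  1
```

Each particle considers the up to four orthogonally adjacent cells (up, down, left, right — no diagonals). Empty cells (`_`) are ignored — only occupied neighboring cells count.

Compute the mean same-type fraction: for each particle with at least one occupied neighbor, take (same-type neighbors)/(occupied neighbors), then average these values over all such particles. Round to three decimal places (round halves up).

0.843

Row 0: (0,0)2 2/2 · (0,1)2 3/3 · (0,2)2 3/3 · (0,3)2 2/2 · (0,4)2 1/2
Row 1: (1,0)2 2/2 · (1,1)2 4/4 · (1,2)2 3/3 · (1,4)1 0/3 · (1,5)2 0/2
Row 2: (2,1)2 3/3 · (2,2)2 4/4 · (2,3)2 2/2 · (2,4)2 2/4 · (2,5)1 0/3
Row 3: (3,0)2 2/2 · (3,1)2 4/4 · (3,2)2 3/3 · (3,4)2 2/2 · (3,5)2 2/3
Row 4: (4,0)2 3/3 · (4,1)2 4/4 · (4,2)2 2/2 · (4,5)2 1/2
Row 5: (5,0)2 3/3 · (5,1)2 3/3 · (5,4)1 1/1 · (5,5)1 2/3
Row 6: (6,0)2 2/2 · (6,1)2 3/3 · (6,2)2 2/2 · (6,3)2 1/1 · (6,5)1 1/1
Sum over 33 particles: 2/2 + 3/3 + 3/3 + 2/2 + 1/2 + 2/2 + 4/4 + 3/3 + 0/3 + 0/2 + 3/3 + 4/4 + 2/2 + 2/4 + 0/3 + 2/2 + 4/4 + 3/3 + 2/2 + 2/3 + 3/3 + 4/4 + 2/2 + 1/2 + 3/3 + 3/3 + 1/1 + 2/3 + 2/2 + 3/3 + 2/2 + 1/1 + 1/1 = 167/6; mean = 167/6 ÷ 33 = 167/198 = 0.843434… → 0.843.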